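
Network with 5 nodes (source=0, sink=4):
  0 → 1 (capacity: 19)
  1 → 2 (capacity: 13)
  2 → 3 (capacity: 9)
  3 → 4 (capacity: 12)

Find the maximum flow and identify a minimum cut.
Max flow = 9, Min cut edges: (2,3)

Maximum flow: 9
Minimum cut: (2,3)
Partition: S = [0, 1, 2], T = [3, 4]

Max-flow min-cut theorem verified: both equal 9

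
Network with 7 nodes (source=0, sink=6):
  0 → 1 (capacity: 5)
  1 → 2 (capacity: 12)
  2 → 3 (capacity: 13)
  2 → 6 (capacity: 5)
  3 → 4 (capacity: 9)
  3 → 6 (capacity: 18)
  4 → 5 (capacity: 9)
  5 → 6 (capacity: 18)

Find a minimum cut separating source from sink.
Min cut value = 5, edges: (0,1)

Min cut value: 5
Partition: S = [0], T = [1, 2, 3, 4, 5, 6]
Cut edges: (0,1)

By max-flow min-cut theorem, max flow = min cut = 5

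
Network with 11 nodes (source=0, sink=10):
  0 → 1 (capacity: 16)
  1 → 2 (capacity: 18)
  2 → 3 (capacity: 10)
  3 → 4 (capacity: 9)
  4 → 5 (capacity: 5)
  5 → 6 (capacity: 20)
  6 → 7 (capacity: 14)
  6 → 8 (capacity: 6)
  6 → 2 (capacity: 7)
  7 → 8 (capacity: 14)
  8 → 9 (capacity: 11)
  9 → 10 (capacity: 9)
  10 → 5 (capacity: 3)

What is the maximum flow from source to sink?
Maximum flow = 5

Max flow: 5

Flow assignment:
  0 → 1: 5/16
  1 → 2: 5/18
  2 → 3: 5/10
  3 → 4: 5/9
  4 → 5: 5/5
  5 → 6: 5/20
  6 → 8: 5/6
  8 → 9: 5/11
  9 → 10: 5/9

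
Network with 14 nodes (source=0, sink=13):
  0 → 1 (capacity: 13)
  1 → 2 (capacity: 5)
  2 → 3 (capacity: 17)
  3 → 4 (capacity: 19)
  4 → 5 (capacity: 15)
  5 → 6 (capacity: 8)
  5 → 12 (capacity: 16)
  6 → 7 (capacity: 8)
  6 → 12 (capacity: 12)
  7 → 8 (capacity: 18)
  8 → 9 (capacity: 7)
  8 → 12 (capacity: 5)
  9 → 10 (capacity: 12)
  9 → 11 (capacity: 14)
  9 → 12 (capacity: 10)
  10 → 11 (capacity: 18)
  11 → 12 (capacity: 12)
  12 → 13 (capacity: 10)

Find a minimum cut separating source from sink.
Min cut value = 5, edges: (1,2)

Min cut value: 5
Partition: S = [0, 1], T = [2, 3, 4, 5, 6, 7, 8, 9, 10, 11, 12, 13]
Cut edges: (1,2)

By max-flow min-cut theorem, max flow = min cut = 5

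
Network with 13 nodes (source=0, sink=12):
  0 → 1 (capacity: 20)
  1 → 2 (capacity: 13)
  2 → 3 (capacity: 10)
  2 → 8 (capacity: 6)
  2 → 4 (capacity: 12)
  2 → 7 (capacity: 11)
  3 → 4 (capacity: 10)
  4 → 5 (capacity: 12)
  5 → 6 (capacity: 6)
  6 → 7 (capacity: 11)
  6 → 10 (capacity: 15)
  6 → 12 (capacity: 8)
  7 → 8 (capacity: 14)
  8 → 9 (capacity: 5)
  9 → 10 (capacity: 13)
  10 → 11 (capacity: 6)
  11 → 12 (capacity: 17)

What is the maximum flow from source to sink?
Maximum flow = 11

Max flow: 11

Flow assignment:
  0 → 1: 11/20
  1 → 2: 11/13
  2 → 8: 5/6
  2 → 4: 6/12
  4 → 5: 6/12
  5 → 6: 6/6
  6 → 12: 6/8
  8 → 9: 5/5
  9 → 10: 5/13
  10 → 11: 5/6
  11 → 12: 5/17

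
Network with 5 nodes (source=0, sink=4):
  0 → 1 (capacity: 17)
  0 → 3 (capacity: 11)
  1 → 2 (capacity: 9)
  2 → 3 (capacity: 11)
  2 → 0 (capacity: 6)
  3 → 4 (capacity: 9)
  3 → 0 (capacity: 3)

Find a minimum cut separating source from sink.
Min cut value = 9, edges: (3,4)

Min cut value: 9
Partition: S = [0, 1, 2, 3], T = [4]
Cut edges: (3,4)

By max-flow min-cut theorem, max flow = min cut = 9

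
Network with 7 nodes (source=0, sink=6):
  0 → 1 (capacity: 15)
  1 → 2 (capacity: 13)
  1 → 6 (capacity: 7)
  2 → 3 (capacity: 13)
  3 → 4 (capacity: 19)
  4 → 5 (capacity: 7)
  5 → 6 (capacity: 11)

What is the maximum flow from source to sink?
Maximum flow = 14

Max flow: 14

Flow assignment:
  0 → 1: 14/15
  1 → 2: 7/13
  1 → 6: 7/7
  2 → 3: 7/13
  3 → 4: 7/19
  4 → 5: 7/7
  5 → 6: 7/11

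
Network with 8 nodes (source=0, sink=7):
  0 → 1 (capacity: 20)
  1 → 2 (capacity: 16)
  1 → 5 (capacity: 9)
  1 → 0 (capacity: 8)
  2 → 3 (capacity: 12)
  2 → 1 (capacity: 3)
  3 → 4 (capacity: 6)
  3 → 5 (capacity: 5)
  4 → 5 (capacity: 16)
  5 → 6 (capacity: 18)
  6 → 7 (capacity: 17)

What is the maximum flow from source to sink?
Maximum flow = 17

Max flow: 17

Flow assignment:
  0 → 1: 17/20
  1 → 2: 11/16
  1 → 5: 6/9
  2 → 3: 11/12
  3 → 4: 6/6
  3 → 5: 5/5
  4 → 5: 6/16
  5 → 6: 17/18
  6 → 7: 17/17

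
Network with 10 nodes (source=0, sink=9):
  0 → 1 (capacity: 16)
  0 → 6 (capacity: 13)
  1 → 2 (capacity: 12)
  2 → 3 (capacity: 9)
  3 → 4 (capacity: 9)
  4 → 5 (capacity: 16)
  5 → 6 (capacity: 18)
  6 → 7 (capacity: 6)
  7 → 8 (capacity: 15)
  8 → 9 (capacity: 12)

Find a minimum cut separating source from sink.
Min cut value = 6, edges: (6,7)

Min cut value: 6
Partition: S = [0, 1, 2, 3, 4, 5, 6], T = [7, 8, 9]
Cut edges: (6,7)

By max-flow min-cut theorem, max flow = min cut = 6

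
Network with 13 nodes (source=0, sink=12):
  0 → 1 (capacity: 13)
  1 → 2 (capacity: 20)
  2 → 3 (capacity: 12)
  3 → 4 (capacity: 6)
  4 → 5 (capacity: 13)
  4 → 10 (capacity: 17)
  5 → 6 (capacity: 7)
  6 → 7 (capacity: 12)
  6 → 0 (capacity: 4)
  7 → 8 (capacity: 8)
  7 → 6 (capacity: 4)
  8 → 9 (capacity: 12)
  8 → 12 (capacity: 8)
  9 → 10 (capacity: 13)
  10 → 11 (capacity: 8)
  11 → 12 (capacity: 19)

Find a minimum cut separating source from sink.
Min cut value = 6, edges: (3,4)

Min cut value: 6
Partition: S = [0, 1, 2, 3], T = [4, 5, 6, 7, 8, 9, 10, 11, 12]
Cut edges: (3,4)

By max-flow min-cut theorem, max flow = min cut = 6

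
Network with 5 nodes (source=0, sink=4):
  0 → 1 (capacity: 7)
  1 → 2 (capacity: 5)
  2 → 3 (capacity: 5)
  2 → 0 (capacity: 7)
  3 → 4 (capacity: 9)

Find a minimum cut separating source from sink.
Min cut value = 5, edges: (2,3)

Min cut value: 5
Partition: S = [0, 1, 2], T = [3, 4]
Cut edges: (2,3)

By max-flow min-cut theorem, max flow = min cut = 5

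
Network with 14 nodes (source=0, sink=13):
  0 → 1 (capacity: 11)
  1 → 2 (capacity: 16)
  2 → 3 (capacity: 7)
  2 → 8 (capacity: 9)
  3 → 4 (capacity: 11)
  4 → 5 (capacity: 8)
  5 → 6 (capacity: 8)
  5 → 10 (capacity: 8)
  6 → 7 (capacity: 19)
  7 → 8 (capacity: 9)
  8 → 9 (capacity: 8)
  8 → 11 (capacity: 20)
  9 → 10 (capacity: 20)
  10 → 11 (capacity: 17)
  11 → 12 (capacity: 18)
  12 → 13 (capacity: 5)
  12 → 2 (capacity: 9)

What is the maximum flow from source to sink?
Maximum flow = 5

Max flow: 5

Flow assignment:
  0 → 1: 5/11
  1 → 2: 5/16
  2 → 3: 2/7
  2 → 8: 9/9
  3 → 4: 2/11
  4 → 5: 2/8
  5 → 10: 2/8
  8 → 11: 9/20
  10 → 11: 2/17
  11 → 12: 11/18
  12 → 13: 5/5
  12 → 2: 6/9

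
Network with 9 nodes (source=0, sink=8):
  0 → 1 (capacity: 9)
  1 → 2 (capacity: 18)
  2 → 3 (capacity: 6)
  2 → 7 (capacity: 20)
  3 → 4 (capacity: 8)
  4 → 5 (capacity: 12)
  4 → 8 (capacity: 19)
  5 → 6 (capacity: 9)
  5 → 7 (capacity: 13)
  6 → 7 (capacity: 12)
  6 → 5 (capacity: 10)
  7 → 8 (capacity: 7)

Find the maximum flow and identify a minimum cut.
Max flow = 9, Min cut edges: (0,1)

Maximum flow: 9
Minimum cut: (0,1)
Partition: S = [0], T = [1, 2, 3, 4, 5, 6, 7, 8]

Max-flow min-cut theorem verified: both equal 9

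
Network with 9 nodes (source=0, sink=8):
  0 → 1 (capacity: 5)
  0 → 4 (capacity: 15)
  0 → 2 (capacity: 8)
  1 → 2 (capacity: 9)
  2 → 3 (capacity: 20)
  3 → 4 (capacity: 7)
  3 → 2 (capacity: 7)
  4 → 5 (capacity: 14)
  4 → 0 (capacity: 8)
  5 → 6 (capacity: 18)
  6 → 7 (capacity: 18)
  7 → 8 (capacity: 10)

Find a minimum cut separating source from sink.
Min cut value = 10, edges: (7,8)

Min cut value: 10
Partition: S = [0, 1, 2, 3, 4, 5, 6, 7], T = [8]
Cut edges: (7,8)

By max-flow min-cut theorem, max flow = min cut = 10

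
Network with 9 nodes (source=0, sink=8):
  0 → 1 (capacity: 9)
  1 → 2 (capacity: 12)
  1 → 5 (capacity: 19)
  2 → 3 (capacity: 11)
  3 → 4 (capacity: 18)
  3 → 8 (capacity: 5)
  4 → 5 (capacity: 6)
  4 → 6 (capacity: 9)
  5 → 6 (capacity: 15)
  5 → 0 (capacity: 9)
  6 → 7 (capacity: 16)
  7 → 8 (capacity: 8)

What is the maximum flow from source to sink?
Maximum flow = 9

Max flow: 9

Flow assignment:
  0 → 1: 9/9
  1 → 2: 5/12
  1 → 5: 4/19
  2 → 3: 5/11
  3 → 8: 5/5
  5 → 6: 4/15
  6 → 7: 4/16
  7 → 8: 4/8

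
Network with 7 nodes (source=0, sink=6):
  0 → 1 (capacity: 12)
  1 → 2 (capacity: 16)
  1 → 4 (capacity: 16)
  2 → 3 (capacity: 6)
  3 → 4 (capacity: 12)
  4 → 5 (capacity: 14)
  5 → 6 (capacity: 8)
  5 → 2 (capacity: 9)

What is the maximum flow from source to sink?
Maximum flow = 8

Max flow: 8

Flow assignment:
  0 → 1: 8/12
  1 → 4: 8/16
  4 → 5: 8/14
  5 → 6: 8/8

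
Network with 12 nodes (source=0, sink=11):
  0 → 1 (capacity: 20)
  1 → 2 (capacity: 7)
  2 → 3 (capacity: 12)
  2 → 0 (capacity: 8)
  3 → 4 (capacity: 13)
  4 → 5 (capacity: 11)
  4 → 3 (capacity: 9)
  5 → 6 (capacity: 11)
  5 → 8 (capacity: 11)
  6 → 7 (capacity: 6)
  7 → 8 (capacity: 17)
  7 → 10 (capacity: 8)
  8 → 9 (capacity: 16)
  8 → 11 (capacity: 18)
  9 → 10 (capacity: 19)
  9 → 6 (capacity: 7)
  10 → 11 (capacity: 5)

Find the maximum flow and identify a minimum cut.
Max flow = 7, Min cut edges: (1,2)

Maximum flow: 7
Minimum cut: (1,2)
Partition: S = [0, 1], T = [2, 3, 4, 5, 6, 7, 8, 9, 10, 11]

Max-flow min-cut theorem verified: both equal 7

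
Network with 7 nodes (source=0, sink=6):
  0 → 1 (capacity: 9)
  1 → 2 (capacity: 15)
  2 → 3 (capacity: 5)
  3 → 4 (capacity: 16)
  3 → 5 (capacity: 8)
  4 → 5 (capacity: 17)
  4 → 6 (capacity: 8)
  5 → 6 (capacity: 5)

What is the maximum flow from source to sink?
Maximum flow = 5

Max flow: 5

Flow assignment:
  0 → 1: 5/9
  1 → 2: 5/15
  2 → 3: 5/5
  3 → 4: 5/16
  4 → 6: 5/8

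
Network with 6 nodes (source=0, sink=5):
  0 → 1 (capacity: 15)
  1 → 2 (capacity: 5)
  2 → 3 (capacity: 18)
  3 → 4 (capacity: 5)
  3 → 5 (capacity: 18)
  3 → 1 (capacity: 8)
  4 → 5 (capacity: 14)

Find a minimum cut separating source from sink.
Min cut value = 5, edges: (1,2)

Min cut value: 5
Partition: S = [0, 1], T = [2, 3, 4, 5]
Cut edges: (1,2)

By max-flow min-cut theorem, max flow = min cut = 5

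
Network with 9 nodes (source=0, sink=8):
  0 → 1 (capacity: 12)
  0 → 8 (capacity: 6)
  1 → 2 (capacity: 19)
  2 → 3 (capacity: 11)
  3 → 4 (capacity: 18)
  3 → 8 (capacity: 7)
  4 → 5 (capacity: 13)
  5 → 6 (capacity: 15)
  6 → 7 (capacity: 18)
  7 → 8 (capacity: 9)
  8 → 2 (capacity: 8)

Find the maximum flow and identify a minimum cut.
Max flow = 17, Min cut edges: (0,8), (2,3)

Maximum flow: 17
Minimum cut: (0,8), (2,3)
Partition: S = [0, 1, 2], T = [3, 4, 5, 6, 7, 8]

Max-flow min-cut theorem verified: both equal 17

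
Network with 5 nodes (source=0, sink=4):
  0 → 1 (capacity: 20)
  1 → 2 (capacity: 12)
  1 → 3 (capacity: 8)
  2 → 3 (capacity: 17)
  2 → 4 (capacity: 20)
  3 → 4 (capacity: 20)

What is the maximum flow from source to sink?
Maximum flow = 20

Max flow: 20

Flow assignment:
  0 → 1: 20/20
  1 → 2: 12/12
  1 → 3: 8/8
  2 → 4: 12/20
  3 → 4: 8/20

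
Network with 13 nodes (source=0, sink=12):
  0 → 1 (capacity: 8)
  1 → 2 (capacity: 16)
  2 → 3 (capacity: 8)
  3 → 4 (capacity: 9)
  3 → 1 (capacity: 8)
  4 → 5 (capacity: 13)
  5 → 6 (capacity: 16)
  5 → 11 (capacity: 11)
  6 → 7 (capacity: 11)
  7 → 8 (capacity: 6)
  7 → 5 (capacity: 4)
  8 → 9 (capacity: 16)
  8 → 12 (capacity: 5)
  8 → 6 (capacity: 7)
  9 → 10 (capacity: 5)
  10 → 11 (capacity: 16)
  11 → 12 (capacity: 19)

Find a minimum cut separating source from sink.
Min cut value = 8, edges: (2,3)

Min cut value: 8
Partition: S = [0, 1, 2], T = [3, 4, 5, 6, 7, 8, 9, 10, 11, 12]
Cut edges: (2,3)

By max-flow min-cut theorem, max flow = min cut = 8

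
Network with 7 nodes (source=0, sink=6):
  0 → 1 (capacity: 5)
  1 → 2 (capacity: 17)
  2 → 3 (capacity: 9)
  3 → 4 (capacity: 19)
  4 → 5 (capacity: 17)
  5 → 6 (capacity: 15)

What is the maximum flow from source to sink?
Maximum flow = 5

Max flow: 5

Flow assignment:
  0 → 1: 5/5
  1 → 2: 5/17
  2 → 3: 5/9
  3 → 4: 5/19
  4 → 5: 5/17
  5 → 6: 5/15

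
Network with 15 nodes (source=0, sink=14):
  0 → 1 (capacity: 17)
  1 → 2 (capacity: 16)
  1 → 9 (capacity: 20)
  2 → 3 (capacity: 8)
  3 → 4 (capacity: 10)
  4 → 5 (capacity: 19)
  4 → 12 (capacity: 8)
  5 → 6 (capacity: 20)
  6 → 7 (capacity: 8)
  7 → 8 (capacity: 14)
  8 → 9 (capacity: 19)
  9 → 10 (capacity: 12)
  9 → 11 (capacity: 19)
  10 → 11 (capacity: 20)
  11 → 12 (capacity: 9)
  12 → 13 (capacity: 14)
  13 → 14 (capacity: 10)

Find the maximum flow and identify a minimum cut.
Max flow = 10, Min cut edges: (13,14)

Maximum flow: 10
Minimum cut: (13,14)
Partition: S = [0, 1, 2, 3, 4, 5, 6, 7, 8, 9, 10, 11, 12, 13], T = [14]

Max-flow min-cut theorem verified: both equal 10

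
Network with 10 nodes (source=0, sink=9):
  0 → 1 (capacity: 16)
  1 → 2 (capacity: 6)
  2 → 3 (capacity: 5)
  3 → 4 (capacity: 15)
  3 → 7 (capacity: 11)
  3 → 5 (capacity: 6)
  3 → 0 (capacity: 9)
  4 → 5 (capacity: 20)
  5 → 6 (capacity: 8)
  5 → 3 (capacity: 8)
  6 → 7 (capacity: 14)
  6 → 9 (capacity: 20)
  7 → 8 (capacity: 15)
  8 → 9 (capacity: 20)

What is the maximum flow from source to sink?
Maximum flow = 5

Max flow: 5

Flow assignment:
  0 → 1: 5/16
  1 → 2: 5/6
  2 → 3: 5/5
  3 → 7: 5/11
  7 → 8: 5/15
  8 → 9: 5/20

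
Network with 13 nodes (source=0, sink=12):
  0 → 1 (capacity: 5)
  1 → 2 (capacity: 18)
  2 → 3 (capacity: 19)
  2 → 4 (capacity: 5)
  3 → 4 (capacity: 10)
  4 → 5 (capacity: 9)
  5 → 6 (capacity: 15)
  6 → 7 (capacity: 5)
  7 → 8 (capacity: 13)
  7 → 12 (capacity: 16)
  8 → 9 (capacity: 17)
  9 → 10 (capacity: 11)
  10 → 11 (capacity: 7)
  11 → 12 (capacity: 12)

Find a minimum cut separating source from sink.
Min cut value = 5, edges: (6,7)

Min cut value: 5
Partition: S = [0, 1, 2, 3, 4, 5, 6], T = [7, 8, 9, 10, 11, 12]
Cut edges: (6,7)

By max-flow min-cut theorem, max flow = min cut = 5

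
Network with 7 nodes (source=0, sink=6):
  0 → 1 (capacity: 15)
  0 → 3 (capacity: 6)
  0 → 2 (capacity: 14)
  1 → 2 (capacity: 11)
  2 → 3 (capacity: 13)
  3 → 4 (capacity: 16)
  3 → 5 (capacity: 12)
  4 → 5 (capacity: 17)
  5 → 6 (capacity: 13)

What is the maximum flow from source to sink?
Maximum flow = 13

Max flow: 13

Flow assignment:
  0 → 1: 11/15
  0 → 2: 2/14
  1 → 2: 11/11
  2 → 3: 13/13
  3 → 4: 1/16
  3 → 5: 12/12
  4 → 5: 1/17
  5 → 6: 13/13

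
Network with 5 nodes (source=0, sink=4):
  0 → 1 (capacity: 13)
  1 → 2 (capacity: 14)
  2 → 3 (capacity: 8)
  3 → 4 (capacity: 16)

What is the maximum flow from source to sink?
Maximum flow = 8

Max flow: 8

Flow assignment:
  0 → 1: 8/13
  1 → 2: 8/14
  2 → 3: 8/8
  3 → 4: 8/16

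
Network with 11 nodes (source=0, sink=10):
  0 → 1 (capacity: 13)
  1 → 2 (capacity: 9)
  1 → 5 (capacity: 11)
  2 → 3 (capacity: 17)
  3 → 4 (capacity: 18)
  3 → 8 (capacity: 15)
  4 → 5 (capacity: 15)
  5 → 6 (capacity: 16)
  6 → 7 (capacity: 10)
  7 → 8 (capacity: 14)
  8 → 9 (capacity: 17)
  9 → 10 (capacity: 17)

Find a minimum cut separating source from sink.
Min cut value = 13, edges: (0,1)

Min cut value: 13
Partition: S = [0], T = [1, 2, 3, 4, 5, 6, 7, 8, 9, 10]
Cut edges: (0,1)

By max-flow min-cut theorem, max flow = min cut = 13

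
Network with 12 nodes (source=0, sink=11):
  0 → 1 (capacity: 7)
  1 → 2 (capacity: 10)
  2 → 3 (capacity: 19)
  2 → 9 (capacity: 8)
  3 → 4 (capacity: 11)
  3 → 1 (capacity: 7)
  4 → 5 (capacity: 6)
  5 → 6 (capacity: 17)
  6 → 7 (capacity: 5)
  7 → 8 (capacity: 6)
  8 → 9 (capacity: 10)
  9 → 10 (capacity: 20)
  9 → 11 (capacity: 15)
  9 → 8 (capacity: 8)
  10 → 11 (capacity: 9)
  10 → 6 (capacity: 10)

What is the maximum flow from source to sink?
Maximum flow = 7

Max flow: 7

Flow assignment:
  0 → 1: 7/7
  1 → 2: 7/10
  2 → 9: 7/8
  9 → 11: 7/15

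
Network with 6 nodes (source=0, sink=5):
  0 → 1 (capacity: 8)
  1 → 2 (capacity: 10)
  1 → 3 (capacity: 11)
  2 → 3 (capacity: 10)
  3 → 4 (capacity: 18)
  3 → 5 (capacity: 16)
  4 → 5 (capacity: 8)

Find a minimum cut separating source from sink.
Min cut value = 8, edges: (0,1)

Min cut value: 8
Partition: S = [0], T = [1, 2, 3, 4, 5]
Cut edges: (0,1)

By max-flow min-cut theorem, max flow = min cut = 8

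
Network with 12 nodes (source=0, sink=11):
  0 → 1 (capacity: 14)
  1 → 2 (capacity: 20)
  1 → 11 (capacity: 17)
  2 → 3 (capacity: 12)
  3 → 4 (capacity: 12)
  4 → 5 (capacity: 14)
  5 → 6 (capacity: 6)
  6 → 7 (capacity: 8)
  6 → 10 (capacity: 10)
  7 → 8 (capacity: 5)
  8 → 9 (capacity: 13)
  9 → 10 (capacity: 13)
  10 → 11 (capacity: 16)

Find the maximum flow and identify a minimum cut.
Max flow = 14, Min cut edges: (0,1)

Maximum flow: 14
Minimum cut: (0,1)
Partition: S = [0], T = [1, 2, 3, 4, 5, 6, 7, 8, 9, 10, 11]

Max-flow min-cut theorem verified: both equal 14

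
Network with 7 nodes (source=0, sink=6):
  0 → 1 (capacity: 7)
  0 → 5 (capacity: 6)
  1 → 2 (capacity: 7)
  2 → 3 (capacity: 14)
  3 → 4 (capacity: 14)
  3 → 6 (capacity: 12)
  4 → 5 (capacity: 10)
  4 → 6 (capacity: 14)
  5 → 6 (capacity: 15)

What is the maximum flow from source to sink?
Maximum flow = 13

Max flow: 13

Flow assignment:
  0 → 1: 7/7
  0 → 5: 6/6
  1 → 2: 7/7
  2 → 3: 7/14
  3 → 6: 7/12
  5 → 6: 6/15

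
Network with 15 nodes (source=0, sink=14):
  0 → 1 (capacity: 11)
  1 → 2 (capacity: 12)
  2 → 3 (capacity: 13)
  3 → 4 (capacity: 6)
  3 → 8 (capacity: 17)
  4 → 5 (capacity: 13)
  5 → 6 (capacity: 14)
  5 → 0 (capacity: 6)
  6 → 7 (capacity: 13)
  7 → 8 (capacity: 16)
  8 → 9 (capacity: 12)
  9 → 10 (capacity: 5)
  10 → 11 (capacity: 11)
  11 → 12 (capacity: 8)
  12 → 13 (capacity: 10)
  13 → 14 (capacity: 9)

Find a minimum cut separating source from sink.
Min cut value = 5, edges: (9,10)

Min cut value: 5
Partition: S = [0, 1, 2, 3, 4, 5, 6, 7, 8, 9], T = [10, 11, 12, 13, 14]
Cut edges: (9,10)

By max-flow min-cut theorem, max flow = min cut = 5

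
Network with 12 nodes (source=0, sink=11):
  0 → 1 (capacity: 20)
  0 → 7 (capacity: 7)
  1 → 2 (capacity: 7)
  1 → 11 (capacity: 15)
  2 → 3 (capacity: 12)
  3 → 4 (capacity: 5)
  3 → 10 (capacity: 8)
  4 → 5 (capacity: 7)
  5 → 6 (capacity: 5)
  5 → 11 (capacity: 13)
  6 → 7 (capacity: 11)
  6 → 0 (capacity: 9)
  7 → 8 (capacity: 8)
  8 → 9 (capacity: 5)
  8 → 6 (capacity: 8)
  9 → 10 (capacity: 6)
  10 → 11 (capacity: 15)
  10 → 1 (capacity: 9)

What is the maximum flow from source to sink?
Maximum flow = 25

Max flow: 25

Flow assignment:
  0 → 1: 20/20
  0 → 7: 7/7
  1 → 2: 5/7
  1 → 11: 15/15
  2 → 3: 5/12
  3 → 10: 5/8
  6 → 7: 1/11
  6 → 0: 2/9
  7 → 8: 8/8
  8 → 9: 5/5
  8 → 6: 3/8
  9 → 10: 5/6
  10 → 11: 10/15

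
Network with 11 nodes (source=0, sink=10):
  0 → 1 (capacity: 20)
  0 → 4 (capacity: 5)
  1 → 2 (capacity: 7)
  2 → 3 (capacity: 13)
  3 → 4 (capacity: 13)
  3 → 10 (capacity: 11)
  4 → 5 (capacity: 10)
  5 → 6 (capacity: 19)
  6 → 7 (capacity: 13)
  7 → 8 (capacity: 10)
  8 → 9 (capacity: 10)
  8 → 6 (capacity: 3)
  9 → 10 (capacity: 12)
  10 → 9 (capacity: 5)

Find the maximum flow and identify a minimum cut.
Max flow = 12, Min cut edges: (0,4), (1,2)

Maximum flow: 12
Minimum cut: (0,4), (1,2)
Partition: S = [0, 1], T = [2, 3, 4, 5, 6, 7, 8, 9, 10]

Max-flow min-cut theorem verified: both equal 12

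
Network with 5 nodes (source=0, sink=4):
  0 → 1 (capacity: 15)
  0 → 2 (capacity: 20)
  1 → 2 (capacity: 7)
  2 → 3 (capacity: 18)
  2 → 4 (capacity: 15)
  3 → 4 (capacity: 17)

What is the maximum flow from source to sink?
Maximum flow = 27

Max flow: 27

Flow assignment:
  0 → 1: 7/15
  0 → 2: 20/20
  1 → 2: 7/7
  2 → 3: 12/18
  2 → 4: 15/15
  3 → 4: 12/17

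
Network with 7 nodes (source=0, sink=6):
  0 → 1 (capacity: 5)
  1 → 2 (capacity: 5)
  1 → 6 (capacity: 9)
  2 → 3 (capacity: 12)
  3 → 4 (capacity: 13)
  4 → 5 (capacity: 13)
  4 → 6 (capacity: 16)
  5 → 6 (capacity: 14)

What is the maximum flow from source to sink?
Maximum flow = 5

Max flow: 5

Flow assignment:
  0 → 1: 5/5
  1 → 6: 5/9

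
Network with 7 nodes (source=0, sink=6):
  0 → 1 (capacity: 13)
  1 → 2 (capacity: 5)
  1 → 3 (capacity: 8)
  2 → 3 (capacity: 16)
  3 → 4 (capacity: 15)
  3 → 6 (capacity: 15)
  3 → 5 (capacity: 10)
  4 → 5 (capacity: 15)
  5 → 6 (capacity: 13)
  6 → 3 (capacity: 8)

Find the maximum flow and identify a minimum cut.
Max flow = 13, Min cut edges: (1,2), (1,3)

Maximum flow: 13
Minimum cut: (1,2), (1,3)
Partition: S = [0, 1], T = [2, 3, 4, 5, 6]

Max-flow min-cut theorem verified: both equal 13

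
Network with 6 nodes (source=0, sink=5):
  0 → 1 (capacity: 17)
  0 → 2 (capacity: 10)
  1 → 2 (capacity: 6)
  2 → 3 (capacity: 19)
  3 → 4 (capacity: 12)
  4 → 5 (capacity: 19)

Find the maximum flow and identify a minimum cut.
Max flow = 12, Min cut edges: (3,4)

Maximum flow: 12
Minimum cut: (3,4)
Partition: S = [0, 1, 2, 3], T = [4, 5]

Max-flow min-cut theorem verified: both equal 12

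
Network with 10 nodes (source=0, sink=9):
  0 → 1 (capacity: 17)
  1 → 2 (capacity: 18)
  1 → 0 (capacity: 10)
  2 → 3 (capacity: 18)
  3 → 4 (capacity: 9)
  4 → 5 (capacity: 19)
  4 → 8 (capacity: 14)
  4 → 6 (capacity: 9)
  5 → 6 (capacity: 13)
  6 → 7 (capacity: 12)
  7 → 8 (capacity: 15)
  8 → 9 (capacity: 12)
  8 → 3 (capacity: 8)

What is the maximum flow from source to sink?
Maximum flow = 9

Max flow: 9

Flow assignment:
  0 → 1: 9/17
  1 → 2: 9/18
  2 → 3: 9/18
  3 → 4: 9/9
  4 → 8: 9/14
  8 → 9: 9/12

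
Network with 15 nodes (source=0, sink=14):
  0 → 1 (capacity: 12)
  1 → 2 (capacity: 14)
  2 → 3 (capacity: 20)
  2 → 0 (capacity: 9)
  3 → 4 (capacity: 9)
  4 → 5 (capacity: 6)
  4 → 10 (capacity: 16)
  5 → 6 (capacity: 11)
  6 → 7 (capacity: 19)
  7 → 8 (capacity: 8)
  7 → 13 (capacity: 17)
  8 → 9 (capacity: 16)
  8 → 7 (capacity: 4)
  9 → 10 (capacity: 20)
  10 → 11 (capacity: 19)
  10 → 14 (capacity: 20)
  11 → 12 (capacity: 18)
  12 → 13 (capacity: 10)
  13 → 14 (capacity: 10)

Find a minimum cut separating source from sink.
Min cut value = 9, edges: (3,4)

Min cut value: 9
Partition: S = [0, 1, 2, 3], T = [4, 5, 6, 7, 8, 9, 10, 11, 12, 13, 14]
Cut edges: (3,4)

By max-flow min-cut theorem, max flow = min cut = 9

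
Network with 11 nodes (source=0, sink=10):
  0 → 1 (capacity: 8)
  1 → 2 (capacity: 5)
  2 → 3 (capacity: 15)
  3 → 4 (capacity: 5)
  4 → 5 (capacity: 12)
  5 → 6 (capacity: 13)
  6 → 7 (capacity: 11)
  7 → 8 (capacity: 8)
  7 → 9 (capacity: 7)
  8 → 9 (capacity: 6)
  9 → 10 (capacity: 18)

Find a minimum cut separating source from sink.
Min cut value = 5, edges: (3,4)

Min cut value: 5
Partition: S = [0, 1, 2, 3], T = [4, 5, 6, 7, 8, 9, 10]
Cut edges: (3,4)

By max-flow min-cut theorem, max flow = min cut = 5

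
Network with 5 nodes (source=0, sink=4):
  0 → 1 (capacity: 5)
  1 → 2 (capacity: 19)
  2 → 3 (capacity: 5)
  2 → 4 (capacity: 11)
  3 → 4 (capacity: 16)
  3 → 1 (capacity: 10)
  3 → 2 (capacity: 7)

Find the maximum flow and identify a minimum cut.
Max flow = 5, Min cut edges: (0,1)

Maximum flow: 5
Minimum cut: (0,1)
Partition: S = [0], T = [1, 2, 3, 4]

Max-flow min-cut theorem verified: both equal 5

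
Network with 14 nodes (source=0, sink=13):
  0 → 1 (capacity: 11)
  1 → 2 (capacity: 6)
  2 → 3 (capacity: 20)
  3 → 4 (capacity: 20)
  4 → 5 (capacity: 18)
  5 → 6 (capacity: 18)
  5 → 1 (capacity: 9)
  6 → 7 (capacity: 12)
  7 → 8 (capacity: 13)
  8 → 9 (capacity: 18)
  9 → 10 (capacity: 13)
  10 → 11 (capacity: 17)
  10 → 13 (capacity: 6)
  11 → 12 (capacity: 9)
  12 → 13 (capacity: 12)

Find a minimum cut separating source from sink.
Min cut value = 6, edges: (1,2)

Min cut value: 6
Partition: S = [0, 1], T = [2, 3, 4, 5, 6, 7, 8, 9, 10, 11, 12, 13]
Cut edges: (1,2)

By max-flow min-cut theorem, max flow = min cut = 6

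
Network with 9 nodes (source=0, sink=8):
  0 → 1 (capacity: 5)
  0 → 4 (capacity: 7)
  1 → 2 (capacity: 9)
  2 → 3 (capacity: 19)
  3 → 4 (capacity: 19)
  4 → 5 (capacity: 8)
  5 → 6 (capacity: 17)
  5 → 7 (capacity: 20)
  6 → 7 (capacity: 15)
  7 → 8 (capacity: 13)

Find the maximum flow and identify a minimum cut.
Max flow = 8, Min cut edges: (4,5)

Maximum flow: 8
Minimum cut: (4,5)
Partition: S = [0, 1, 2, 3, 4], T = [5, 6, 7, 8]

Max-flow min-cut theorem verified: both equal 8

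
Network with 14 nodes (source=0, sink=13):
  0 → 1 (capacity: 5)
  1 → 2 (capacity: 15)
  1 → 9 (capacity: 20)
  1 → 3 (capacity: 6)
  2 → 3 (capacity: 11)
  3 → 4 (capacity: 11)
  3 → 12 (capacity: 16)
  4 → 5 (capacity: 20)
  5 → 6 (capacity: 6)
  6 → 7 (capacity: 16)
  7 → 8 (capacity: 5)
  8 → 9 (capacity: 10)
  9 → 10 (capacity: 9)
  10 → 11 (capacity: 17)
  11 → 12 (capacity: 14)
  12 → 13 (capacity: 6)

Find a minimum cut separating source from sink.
Min cut value = 5, edges: (0,1)

Min cut value: 5
Partition: S = [0], T = [1, 2, 3, 4, 5, 6, 7, 8, 9, 10, 11, 12, 13]
Cut edges: (0,1)

By max-flow min-cut theorem, max flow = min cut = 5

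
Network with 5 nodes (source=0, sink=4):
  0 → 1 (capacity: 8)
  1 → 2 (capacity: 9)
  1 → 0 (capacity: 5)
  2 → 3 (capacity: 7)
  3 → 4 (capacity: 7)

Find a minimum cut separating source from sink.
Min cut value = 7, edges: (3,4)

Min cut value: 7
Partition: S = [0, 1, 2, 3], T = [4]
Cut edges: (3,4)

By max-flow min-cut theorem, max flow = min cut = 7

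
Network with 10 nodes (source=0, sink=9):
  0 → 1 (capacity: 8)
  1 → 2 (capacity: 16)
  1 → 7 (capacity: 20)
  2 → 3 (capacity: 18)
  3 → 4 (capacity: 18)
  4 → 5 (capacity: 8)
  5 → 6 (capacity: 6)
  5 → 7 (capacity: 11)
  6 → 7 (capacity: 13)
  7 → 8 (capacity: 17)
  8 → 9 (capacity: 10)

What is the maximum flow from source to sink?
Maximum flow = 8

Max flow: 8

Flow assignment:
  0 → 1: 8/8
  1 → 7: 8/20
  7 → 8: 8/17
  8 → 9: 8/10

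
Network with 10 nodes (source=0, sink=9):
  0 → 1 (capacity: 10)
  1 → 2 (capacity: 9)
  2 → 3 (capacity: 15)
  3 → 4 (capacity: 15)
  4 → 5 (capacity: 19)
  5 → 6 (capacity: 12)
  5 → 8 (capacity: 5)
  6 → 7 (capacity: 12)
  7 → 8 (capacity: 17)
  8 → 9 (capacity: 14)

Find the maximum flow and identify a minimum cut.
Max flow = 9, Min cut edges: (1,2)

Maximum flow: 9
Minimum cut: (1,2)
Partition: S = [0, 1], T = [2, 3, 4, 5, 6, 7, 8, 9]

Max-flow min-cut theorem verified: both equal 9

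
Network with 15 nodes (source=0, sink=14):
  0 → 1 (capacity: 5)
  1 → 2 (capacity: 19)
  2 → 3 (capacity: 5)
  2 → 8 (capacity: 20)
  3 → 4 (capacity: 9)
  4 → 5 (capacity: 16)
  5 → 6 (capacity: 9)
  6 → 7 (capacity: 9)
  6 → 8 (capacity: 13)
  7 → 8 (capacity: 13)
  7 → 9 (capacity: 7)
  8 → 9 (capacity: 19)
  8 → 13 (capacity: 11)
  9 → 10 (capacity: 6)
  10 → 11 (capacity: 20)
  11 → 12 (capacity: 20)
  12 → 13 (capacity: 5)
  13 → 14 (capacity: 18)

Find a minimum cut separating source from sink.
Min cut value = 5, edges: (0,1)

Min cut value: 5
Partition: S = [0], T = [1, 2, 3, 4, 5, 6, 7, 8, 9, 10, 11, 12, 13, 14]
Cut edges: (0,1)

By max-flow min-cut theorem, max flow = min cut = 5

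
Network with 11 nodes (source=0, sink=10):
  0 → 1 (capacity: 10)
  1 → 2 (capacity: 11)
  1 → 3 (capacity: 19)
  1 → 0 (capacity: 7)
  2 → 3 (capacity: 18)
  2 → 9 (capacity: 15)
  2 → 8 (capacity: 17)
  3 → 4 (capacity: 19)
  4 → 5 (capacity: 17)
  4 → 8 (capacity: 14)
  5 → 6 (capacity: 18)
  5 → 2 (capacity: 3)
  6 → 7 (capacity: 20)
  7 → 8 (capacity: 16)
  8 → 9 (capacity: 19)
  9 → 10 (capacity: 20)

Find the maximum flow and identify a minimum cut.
Max flow = 10, Min cut edges: (0,1)

Maximum flow: 10
Minimum cut: (0,1)
Partition: S = [0], T = [1, 2, 3, 4, 5, 6, 7, 8, 9, 10]

Max-flow min-cut theorem verified: both equal 10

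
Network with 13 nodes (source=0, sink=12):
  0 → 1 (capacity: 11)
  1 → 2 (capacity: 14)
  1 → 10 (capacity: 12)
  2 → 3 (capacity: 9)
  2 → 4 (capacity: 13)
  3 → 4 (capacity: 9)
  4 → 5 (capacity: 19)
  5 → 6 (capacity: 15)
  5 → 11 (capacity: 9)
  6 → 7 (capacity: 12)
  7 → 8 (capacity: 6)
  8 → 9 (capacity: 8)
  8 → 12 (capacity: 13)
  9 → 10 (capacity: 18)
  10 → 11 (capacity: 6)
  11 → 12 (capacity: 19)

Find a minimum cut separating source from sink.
Min cut value = 11, edges: (0,1)

Min cut value: 11
Partition: S = [0], T = [1, 2, 3, 4, 5, 6, 7, 8, 9, 10, 11, 12]
Cut edges: (0,1)

By max-flow min-cut theorem, max flow = min cut = 11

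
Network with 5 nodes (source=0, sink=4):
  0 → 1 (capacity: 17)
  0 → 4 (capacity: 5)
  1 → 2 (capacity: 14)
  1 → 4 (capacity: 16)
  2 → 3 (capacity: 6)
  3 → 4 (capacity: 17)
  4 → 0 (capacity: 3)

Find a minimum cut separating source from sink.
Min cut value = 22, edges: (0,1), (0,4)

Min cut value: 22
Partition: S = [0], T = [1, 2, 3, 4]
Cut edges: (0,1), (0,4)

By max-flow min-cut theorem, max flow = min cut = 22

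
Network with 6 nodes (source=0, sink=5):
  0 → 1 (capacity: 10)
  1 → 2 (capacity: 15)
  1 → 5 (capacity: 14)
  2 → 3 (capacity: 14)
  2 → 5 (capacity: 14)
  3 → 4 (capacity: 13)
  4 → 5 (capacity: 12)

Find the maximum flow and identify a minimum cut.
Max flow = 10, Min cut edges: (0,1)

Maximum flow: 10
Minimum cut: (0,1)
Partition: S = [0], T = [1, 2, 3, 4, 5]

Max-flow min-cut theorem verified: both equal 10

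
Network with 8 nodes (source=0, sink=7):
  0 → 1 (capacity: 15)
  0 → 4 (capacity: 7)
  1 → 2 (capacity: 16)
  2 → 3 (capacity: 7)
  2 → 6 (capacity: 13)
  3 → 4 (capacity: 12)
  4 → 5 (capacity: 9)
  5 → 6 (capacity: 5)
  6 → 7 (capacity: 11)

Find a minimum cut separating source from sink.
Min cut value = 11, edges: (6,7)

Min cut value: 11
Partition: S = [0, 1, 2, 3, 4, 5, 6], T = [7]
Cut edges: (6,7)

By max-flow min-cut theorem, max flow = min cut = 11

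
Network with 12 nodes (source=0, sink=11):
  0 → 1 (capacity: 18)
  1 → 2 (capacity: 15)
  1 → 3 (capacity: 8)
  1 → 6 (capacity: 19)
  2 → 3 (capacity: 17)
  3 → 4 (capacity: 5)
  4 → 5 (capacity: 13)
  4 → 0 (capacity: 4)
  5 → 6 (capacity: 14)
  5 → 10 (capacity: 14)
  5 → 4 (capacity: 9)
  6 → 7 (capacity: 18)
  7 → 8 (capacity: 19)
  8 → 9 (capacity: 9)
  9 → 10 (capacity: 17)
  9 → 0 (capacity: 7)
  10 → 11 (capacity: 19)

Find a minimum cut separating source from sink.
Min cut value = 14, edges: (3,4), (8,9)

Min cut value: 14
Partition: S = [0, 1, 2, 3, 6, 7, 8], T = [4, 5, 9, 10, 11]
Cut edges: (3,4), (8,9)

By max-flow min-cut theorem, max flow = min cut = 14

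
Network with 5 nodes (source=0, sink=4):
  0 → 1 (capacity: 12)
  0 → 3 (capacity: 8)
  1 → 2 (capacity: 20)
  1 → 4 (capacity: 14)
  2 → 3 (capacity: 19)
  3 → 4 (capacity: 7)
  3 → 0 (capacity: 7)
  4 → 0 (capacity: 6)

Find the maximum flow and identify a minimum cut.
Max flow = 19, Min cut edges: (0,1), (3,4)

Maximum flow: 19
Minimum cut: (0,1), (3,4)
Partition: S = [0, 2, 3], T = [1, 4]

Max-flow min-cut theorem verified: both equal 19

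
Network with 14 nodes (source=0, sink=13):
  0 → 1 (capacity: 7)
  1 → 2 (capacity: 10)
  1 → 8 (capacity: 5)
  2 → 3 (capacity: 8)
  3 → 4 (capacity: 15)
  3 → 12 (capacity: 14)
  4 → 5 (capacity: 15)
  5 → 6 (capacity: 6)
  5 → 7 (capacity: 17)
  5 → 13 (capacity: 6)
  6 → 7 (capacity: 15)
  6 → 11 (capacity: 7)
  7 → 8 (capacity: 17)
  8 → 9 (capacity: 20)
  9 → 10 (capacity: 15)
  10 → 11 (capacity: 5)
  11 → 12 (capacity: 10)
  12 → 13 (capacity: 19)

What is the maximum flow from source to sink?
Maximum flow = 7

Max flow: 7

Flow assignment:
  0 → 1: 7/7
  1 → 2: 7/10
  2 → 3: 7/8
  3 → 12: 7/14
  12 → 13: 7/19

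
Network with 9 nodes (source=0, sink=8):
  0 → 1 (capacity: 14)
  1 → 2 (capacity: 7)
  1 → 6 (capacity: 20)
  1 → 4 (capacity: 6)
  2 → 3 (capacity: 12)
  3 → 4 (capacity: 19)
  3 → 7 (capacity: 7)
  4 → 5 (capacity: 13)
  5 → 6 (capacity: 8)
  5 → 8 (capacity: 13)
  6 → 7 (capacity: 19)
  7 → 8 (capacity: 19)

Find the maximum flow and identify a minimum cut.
Max flow = 14, Min cut edges: (0,1)

Maximum flow: 14
Minimum cut: (0,1)
Partition: S = [0], T = [1, 2, 3, 4, 5, 6, 7, 8]

Max-flow min-cut theorem verified: both equal 14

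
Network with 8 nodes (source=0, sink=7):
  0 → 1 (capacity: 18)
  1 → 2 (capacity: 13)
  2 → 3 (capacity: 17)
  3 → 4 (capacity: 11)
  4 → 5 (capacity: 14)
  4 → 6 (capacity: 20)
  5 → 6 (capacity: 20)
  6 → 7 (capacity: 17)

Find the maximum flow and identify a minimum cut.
Max flow = 11, Min cut edges: (3,4)

Maximum flow: 11
Minimum cut: (3,4)
Partition: S = [0, 1, 2, 3], T = [4, 5, 6, 7]

Max-flow min-cut theorem verified: both equal 11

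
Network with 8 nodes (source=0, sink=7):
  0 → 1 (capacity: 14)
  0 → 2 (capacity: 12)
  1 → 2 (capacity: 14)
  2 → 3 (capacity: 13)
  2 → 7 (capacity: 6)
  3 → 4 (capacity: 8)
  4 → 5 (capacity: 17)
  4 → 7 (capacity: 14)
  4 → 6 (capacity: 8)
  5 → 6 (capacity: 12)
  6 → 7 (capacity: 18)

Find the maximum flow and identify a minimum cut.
Max flow = 14, Min cut edges: (2,7), (3,4)

Maximum flow: 14
Minimum cut: (2,7), (3,4)
Partition: S = [0, 1, 2, 3], T = [4, 5, 6, 7]

Max-flow min-cut theorem verified: both equal 14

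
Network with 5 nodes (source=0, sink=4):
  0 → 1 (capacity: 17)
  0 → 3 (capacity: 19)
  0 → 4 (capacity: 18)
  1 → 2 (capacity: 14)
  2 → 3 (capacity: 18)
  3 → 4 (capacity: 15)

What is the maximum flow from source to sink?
Maximum flow = 33

Max flow: 33

Flow assignment:
  0 → 1: 14/17
  0 → 3: 1/19
  0 → 4: 18/18
  1 → 2: 14/14
  2 → 3: 14/18
  3 → 4: 15/15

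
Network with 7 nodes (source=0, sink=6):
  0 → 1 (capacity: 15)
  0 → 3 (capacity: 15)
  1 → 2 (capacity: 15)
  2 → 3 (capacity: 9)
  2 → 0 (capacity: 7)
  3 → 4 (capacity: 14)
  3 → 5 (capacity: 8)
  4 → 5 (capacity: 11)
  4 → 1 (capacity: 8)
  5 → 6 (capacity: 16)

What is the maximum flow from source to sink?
Maximum flow = 16

Max flow: 16

Flow assignment:
  0 → 1: 9/15
  0 → 3: 7/15
  1 → 2: 9/15
  2 → 3: 9/9
  3 → 4: 11/14
  3 → 5: 5/8
  4 → 5: 11/11
  5 → 6: 16/16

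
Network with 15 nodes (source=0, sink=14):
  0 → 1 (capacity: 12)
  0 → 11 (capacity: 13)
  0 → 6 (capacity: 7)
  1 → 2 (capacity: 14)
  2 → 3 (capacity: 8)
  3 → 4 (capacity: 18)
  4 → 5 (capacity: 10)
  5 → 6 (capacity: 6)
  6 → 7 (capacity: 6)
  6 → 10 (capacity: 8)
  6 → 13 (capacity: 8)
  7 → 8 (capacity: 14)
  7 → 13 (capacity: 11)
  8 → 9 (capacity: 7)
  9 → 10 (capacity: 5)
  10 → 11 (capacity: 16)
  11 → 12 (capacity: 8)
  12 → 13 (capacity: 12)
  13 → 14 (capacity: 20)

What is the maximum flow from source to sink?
Maximum flow = 20

Max flow: 20

Flow assignment:
  0 → 1: 6/12
  0 → 11: 8/13
  0 → 6: 6/7
  1 → 2: 6/14
  2 → 3: 6/8
  3 → 4: 6/18
  4 → 5: 6/10
  5 → 6: 6/6
  6 → 7: 4/6
  6 → 13: 8/8
  7 → 13: 4/11
  11 → 12: 8/8
  12 → 13: 8/12
  13 → 14: 20/20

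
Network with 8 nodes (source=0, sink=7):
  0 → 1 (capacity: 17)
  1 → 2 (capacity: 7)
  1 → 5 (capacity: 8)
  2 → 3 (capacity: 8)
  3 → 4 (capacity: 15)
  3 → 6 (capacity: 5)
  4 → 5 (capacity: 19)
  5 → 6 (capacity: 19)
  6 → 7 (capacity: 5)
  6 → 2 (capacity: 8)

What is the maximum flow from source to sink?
Maximum flow = 5

Max flow: 5

Flow assignment:
  0 → 1: 5/17
  1 → 2: 5/7
  2 → 3: 5/8
  3 → 6: 5/5
  6 → 7: 5/5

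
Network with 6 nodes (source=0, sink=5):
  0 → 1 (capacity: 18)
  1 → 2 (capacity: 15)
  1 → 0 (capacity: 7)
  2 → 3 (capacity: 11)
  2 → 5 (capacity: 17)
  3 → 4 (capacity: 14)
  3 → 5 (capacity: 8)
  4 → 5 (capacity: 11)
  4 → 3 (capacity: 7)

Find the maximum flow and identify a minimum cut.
Max flow = 15, Min cut edges: (1,2)

Maximum flow: 15
Minimum cut: (1,2)
Partition: S = [0, 1], T = [2, 3, 4, 5]

Max-flow min-cut theorem verified: both equal 15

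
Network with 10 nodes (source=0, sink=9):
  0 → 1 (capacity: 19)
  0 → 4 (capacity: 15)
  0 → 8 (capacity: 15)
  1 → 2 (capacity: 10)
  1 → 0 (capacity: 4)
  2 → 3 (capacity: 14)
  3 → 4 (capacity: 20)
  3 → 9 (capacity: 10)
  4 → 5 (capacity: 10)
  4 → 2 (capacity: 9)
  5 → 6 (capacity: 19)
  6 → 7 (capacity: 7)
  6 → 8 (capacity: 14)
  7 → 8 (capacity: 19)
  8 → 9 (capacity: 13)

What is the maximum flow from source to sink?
Maximum flow = 23

Max flow: 23

Flow assignment:
  0 → 1: 10/19
  0 → 4: 10/15
  0 → 8: 3/15
  1 → 2: 10/10
  2 → 3: 14/14
  3 → 4: 4/20
  3 → 9: 10/10
  4 → 5: 10/10
  4 → 2: 4/9
  5 → 6: 10/19
  6 → 7: 7/7
  6 → 8: 3/14
  7 → 8: 7/19
  8 → 9: 13/13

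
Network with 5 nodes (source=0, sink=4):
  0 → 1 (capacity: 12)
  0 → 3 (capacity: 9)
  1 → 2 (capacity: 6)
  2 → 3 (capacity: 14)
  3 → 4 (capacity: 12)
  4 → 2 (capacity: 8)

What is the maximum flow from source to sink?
Maximum flow = 12

Max flow: 12

Flow assignment:
  0 → 1: 6/12
  0 → 3: 6/9
  1 → 2: 6/6
  2 → 3: 6/14
  3 → 4: 12/12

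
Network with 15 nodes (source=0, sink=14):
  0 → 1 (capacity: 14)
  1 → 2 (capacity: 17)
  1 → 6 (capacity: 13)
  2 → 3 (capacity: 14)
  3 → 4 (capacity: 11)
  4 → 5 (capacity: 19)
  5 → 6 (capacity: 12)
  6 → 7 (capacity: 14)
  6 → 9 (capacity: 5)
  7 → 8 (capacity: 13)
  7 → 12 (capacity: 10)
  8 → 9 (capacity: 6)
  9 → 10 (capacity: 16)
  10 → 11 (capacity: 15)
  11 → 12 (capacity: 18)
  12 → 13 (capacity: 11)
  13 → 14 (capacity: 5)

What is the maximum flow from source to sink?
Maximum flow = 5

Max flow: 5

Flow assignment:
  0 → 1: 5/14
  1 → 2: 1/17
  1 → 6: 4/13
  2 → 3: 1/14
  3 → 4: 1/11
  4 → 5: 1/19
  5 → 6: 1/12
  6 → 7: 1/14
  6 → 9: 4/5
  7 → 12: 1/10
  9 → 10: 4/16
  10 → 11: 4/15
  11 → 12: 4/18
  12 → 13: 5/11
  13 → 14: 5/5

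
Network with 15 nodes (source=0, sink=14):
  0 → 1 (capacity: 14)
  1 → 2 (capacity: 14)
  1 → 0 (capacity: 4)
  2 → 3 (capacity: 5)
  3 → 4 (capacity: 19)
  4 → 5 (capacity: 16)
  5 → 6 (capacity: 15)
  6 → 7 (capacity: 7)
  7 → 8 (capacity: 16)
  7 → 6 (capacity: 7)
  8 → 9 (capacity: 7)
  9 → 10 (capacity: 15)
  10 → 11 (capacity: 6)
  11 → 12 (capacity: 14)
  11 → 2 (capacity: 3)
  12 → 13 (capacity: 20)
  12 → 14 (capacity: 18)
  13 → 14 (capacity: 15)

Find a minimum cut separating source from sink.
Min cut value = 5, edges: (2,3)

Min cut value: 5
Partition: S = [0, 1, 2], T = [3, 4, 5, 6, 7, 8, 9, 10, 11, 12, 13, 14]
Cut edges: (2,3)

By max-flow min-cut theorem, max flow = min cut = 5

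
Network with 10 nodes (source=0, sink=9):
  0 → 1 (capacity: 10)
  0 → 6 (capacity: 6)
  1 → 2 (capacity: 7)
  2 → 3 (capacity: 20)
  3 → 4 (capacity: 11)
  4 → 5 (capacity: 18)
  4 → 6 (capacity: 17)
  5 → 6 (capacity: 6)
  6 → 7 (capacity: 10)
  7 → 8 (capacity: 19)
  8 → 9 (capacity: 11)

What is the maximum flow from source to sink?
Maximum flow = 10

Max flow: 10

Flow assignment:
  0 → 1: 7/10
  0 → 6: 3/6
  1 → 2: 7/7
  2 → 3: 7/20
  3 → 4: 7/11
  4 → 6: 7/17
  6 → 7: 10/10
  7 → 8: 10/19
  8 → 9: 10/11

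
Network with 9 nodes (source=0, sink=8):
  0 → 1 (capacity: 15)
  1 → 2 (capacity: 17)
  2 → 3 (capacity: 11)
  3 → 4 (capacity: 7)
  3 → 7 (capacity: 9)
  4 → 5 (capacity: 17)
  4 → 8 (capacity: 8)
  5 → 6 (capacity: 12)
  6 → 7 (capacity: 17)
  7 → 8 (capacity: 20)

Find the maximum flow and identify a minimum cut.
Max flow = 11, Min cut edges: (2,3)

Maximum flow: 11
Minimum cut: (2,3)
Partition: S = [0, 1, 2], T = [3, 4, 5, 6, 7, 8]

Max-flow min-cut theorem verified: both equal 11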